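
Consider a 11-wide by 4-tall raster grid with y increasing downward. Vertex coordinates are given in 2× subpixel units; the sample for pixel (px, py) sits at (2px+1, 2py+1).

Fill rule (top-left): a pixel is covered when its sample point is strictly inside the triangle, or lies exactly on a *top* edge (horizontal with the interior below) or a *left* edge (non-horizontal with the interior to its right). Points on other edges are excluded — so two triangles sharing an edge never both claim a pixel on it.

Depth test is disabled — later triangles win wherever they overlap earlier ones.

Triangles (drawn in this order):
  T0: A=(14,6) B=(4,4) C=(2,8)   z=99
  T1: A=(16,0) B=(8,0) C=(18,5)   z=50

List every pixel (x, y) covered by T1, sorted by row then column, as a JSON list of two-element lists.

T0:
  2·area = 44  (B↔C swapped to make it positive)
  edge (14, 6)→(2, 8): d=(-12,2) right/bottom  bias=-1
  edge (2, 8)→(4, 4): d=(2,-4) top-left  bias=+0
  edge (4, 4)→(14, 6): d=(10,2) right/bottom  bias=-1
    (2,2)@(5, 5): e=[30,6,8] → █
    (3,2)@(7, 5): e=[26,14,4] → █
    (4,2)@(9, 5): e=[22,22,0] → ·  [on edge]
    (1,3)@(3, 7): e=[10,2,32] → █
    (4,3)@(9, 7): e=[-2,26,20] → ·
    (9,3)@(19, 7): e=[-22,66,0] → ·  [on edge]
  covered (5 px):
    · · · · · · · · · · ·
    · · · · · · · · · · ·
    · · █ █ · · · · · · ·
    · █ █ █ · · · · · · ·
T1:
  2·area = 40  (B↔C swapped to make it positive)
  edge (16, 0)→(18, 5): d=(2,5) right/bottom  bias=-1
  edge (18, 5)→(8, 0): d=(-10,-5) top-left  bias=+0
  edge (8, 0)→(16, 0): d=(8,0) top-left  bias=+0
    (5,0)@(11, 1): e=[27,5,8] → █
    (6,0)@(13, 1): e=[17,15,8] → █
    (7,0)@(15, 1): e=[7,25,8] → █
    (8,0)@(17, 1): e=[-3,35,8] → ·
    (5,1)@(11, 3): e=[31,-15,24] → ·
    (6,1)@(13, 3): e=[21,-5,24] → ·
    (7,1)@(15, 3): e=[11,5,24] → █
    (8,1)@(17, 3): e=[1,15,24] → █
    (9,1)@(19, 3): e=[-9,25,24] → ·
    (7,2)@(15, 5): e=[15,-15,40] → ·
    (8,2)@(17, 5): e=[5,-5,40] → ·
  covered (5 px):
    · · · · · █ █ █ · · ·
    · · · · · · · █ █ · ·
    · · · · · · · · · · ·
    · · · · · · · · · · ·

Answer: [[5,0],[6,0],[7,0],[7,1],[8,1]]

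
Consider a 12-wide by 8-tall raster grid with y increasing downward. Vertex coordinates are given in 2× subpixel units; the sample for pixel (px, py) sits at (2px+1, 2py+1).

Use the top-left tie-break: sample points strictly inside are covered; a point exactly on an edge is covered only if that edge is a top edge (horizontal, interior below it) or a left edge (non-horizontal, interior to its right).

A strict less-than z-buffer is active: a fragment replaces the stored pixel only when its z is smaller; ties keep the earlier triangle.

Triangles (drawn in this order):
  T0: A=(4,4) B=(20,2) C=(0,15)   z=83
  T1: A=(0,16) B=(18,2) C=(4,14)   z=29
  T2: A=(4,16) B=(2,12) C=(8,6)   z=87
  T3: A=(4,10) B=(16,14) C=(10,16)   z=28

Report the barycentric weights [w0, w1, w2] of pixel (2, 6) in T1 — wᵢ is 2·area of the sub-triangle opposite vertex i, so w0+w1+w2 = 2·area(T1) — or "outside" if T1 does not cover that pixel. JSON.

T0:
  2·area = 168
  edge (4, 4)→(20, 2): d=(16,-2) top-left  bias=+0
  edge (20, 2)→(0, 15): d=(-20,13) right/bottom  bias=-1
  edge (0, 15)→(4, 4): d=(4,-11) top-left  bias=+0
    (6,1)@(13, 3): e=[2,71,95] → X
    (7,1)@(15, 3): e=[6,45,117] → X
    (8,1)@(17, 3): e=[10,19,139] → X
    (9,1)@(19, 3): e=[14,-7,161] → .
    (2,2)@(5, 5): e=[18,135,15] → X
    (3,2)@(7, 5): e=[22,109,37] → X
    (4,2)@(9, 5): e=[26,83,59] → X
    (5,2)@(11, 5): e=[30,57,81] → X
    (8,2)@(17, 5): e=[42,-21,147] → .
    (1,3)@(3, 7): e=[46,121,1] → X
    (6,3)@(13, 7): e=[66,-9,111] → .
    (7,3)@(15, 7): e=[70,-35,133] → .
  covered (22 px):
    . . . . . . . . . . . .
    . . . . . . X X X . . .
    . . X X X X X X . . . .
    . X X X X X . . . . . .
    . X X X X . . . . . . .
    . X X . . . . . . . . .
    X X . . . . . . . . . .
    . . . . . . . . . . . .
T1:
  2·area = 20
  edge (0, 16)→(18, 2): d=(18,-14) top-left  bias=+0
  edge (18, 2)→(4, 14): d=(-14,12) right/bottom  bias=-1
  edge (4, 14)→(0, 16): d=(-4,2) right/bottom  bias=-1
    (4,4)@(9, 9): e=[0,10,10] → X  [on edge]
    (5,4)@(11, 9): e=[28,-14,6] → .
    (3,5)@(7, 11): e=[8,6,6] → X
    (4,5)@(9, 11): e=[36,-18,2] → .
    (2,6)@(5, 13): e=[16,2,2] → X
    (3,6)@(7, 13): e=[44,-22,-2] → .
    (2,7)@(5, 15): e=[52,-26,-6] → .
  covered (3 px):
    . . . . . . . . . . . .
    . . . . . . . . . . . .
    . . . . . . . . . . . .
    . . . . . . . . . . . .
    . . . . X . . . . . . .
    . . . X . . . . . . . .
    . . X . . . . . . . . .
    . . . . . . . . . . . .
T2:
  2·area = 36
  edge (4, 16)→(2, 12): d=(-2,-4) top-left  bias=+0
  edge (2, 12)→(8, 6): d=(6,-6) top-left  bias=+0
  edge (8, 6)→(4, 16): d=(-4,10) right/bottom  bias=-1
    (6,0)@(13, 1): e=[66,0,-30] → .  [on edge]
    (5,1)@(11, 3): e=[54,0,-18] → .  [on edge]
    (4,2)@(9, 5): e=[42,0,-6] → .  [on edge]
    (3,3)@(7, 7): e=[30,0,6] → X  [on edge]
    (4,3)@(9, 7): e=[38,12,-14] → .
    (2,4)@(5, 9): e=[18,0,18] → X  [on edge]
    (3,4)@(7, 9): e=[26,12,-2] → .
    (1,5)@(3, 11): e=[6,0,30] → X  [on edge]
    (3,5)@(7, 11): e=[22,24,-10] → .
    (0,6)@(1, 13): e=[-6,0,42] → .  [on edge]
    (1,6)@(3, 13): e=[2,12,22] → X
    (3,6)@(7, 13): e=[18,36,-18] → .
  covered (6 px):
    . . . . . . . . . . . .
    . . . . . . . . . . . .
    . . . . . . . . . . . .
    . . . X . . . . . . . .
    . . X . . . . . . . . .
    . X X . . . . . . . . .
    . X X . . . . . . . . .
    . . . . . . . . . . . .
T3:
  2·area = 48
  edge (4, 10)→(16, 14): d=(12,4) right/bottom  bias=-1
  edge (16, 14)→(10, 16): d=(-6,2) right/bottom  bias=-1
  edge (10, 16)→(4, 10): d=(-6,-6) top-left  bias=+0
    (0,3)@(1, 7): e=[-24,72,0] → .  [on edge]
    (0,4)@(1, 9): e=[0,60,-12] → .  [on edge]
    (1,4)@(3, 9): e=[-8,56,0] → .  [on edge]
    (2,5)@(5, 11): e=[8,40,0] → X  [on edge]
    (3,5)@(7, 11): e=[0,36,12] → .  [on edge]
    (2,6)@(5, 13): e=[32,28,-12] → .
    (3,6)@(7, 13): e=[24,24,0] → X  [on edge]
    (4,6)@(9, 13): e=[16,20,12] → X
    (5,6)@(11, 13): e=[8,16,24] → X
    (6,6)@(13, 13): e=[0,12,36] → .  [on edge]
    (9,6)@(19, 13): e=[-24,0,72] → .  [on edge]
    (3,7)@(7, 15): e=[48,12,-12] → .
    (4,7)@(9, 15): e=[40,8,0] → X  [on edge]
    (6,7)@(13, 15): e=[24,0,24] → .  [on edge]
    (9,7)@(19, 15): e=[0,-12,60] → .  [on edge]
  covered (6 px):
    . . . . . . . . . . . .
    . . . . . . . . . . . .
    . . . . . . . . . . . .
    . . . . . . . . . . . .
    . . . . . . . . . . . .
    . . X . . . . . . . . .
    . . . X X X . . . . . .
    . . . . X X . . . . . .

Result: [2,2,16]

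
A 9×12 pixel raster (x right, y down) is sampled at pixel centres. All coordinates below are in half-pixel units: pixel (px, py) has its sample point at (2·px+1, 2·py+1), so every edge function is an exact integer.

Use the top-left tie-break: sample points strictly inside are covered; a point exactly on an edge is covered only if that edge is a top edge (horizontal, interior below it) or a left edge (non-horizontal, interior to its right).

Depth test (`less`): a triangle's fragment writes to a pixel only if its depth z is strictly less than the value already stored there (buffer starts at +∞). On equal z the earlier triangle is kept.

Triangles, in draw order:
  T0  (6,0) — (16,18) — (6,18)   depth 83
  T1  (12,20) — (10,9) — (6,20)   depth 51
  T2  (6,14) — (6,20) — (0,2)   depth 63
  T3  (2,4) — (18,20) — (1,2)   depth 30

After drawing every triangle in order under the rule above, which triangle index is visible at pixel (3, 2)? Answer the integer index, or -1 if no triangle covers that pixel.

T0:
  2·area = 180
  edge (6, 0)→(16, 18): d=(10,18) right/bottom  bias=-1
  edge (16, 18)→(6, 18): d=(-10,0) right/bottom  bias=-1
  edge (6, 18)→(6, 0): d=(0,-18) top-left  bias=+0
    (3,1)@(7, 3): e=[12,150,18] → X
    (4,1)@(9, 3): e=[-24,150,54] → .
    (3,2)@(7, 5): e=[32,130,18] → X
    (4,2)@(9, 5): e=[-4,130,54] → .
    (3,3)@(7, 7): e=[52,110,18] → X
    (4,3)@(9, 7): e=[16,110,54] → X
    (5,3)@(11, 7): e=[-20,110,90] → .
    (3,4)@(7, 9): e=[72,90,18] → X
    (5,4)@(11, 9): e=[0,90,90] → .  [on edge]
    (3,5)@(7, 11): e=[92,70,18] → X
    (5,5)@(11, 11): e=[20,70,90] → X
    (6,5)@(13, 11): e=[-16,70,126] → .
  covered (22 px):
    . . . . . . . . .
    . . . X . . . . .
    . . . X . . . . .
    . . . X X . . . .
    . . . X X . . . .
    . . . X X X . . .
    . . . X X X X . .
    . . . X X X X . .
    . . . X X X X X .
    . . . . . . . . .
    . . . . . . . . .
    . . . . . . . . .
T1:
  2·area = 66  (B↔C swapped to make it positive)
  edge (12, 20)→(6, 20): d=(-6,0) right/bottom  bias=-1
  edge (6, 20)→(10, 9): d=(4,-11) top-left  bias=+0
  edge (10, 9)→(12, 20): d=(2,11) right/bottom  bias=-1
    (4,6)@(9, 13): e=[42,5,19] → X
    (5,6)@(11, 13): e=[42,27,-3] → .
    (4,7)@(9, 15): e=[30,13,23] → X
    (5,7)@(11, 15): e=[30,35,1] → X
    (6,7)@(13, 15): e=[30,57,-21] → .
    (4,8)@(9, 17): e=[18,21,27] → X
    (6,8)@(13, 17): e=[18,65,-17] → .
    (3,9)@(7, 19): e=[6,7,53] → X
    (6,9)@(13, 19): e=[6,73,-13] → .
    (3,10)@(7, 21): e=[-6,15,57] → .
    (4,10)@(9, 21): e=[-6,37,35] → .
    (5,10)@(11, 21): e=[-6,59,13] → .
  covered (8 px):
    . . . . . . . . .
    . . . . . . . . .
    . . . . . . . . .
    . . . . . . . . .
    . . . . . . . . .
    . . . . . . . . .
    . . . . X . . . .
    . . . . X X . . .
    . . . . X X . . .
    . . . X X X . . .
    . . . . . . . . .
    . . . . . . . . .
T2:
  2·area = 36
  edge (6, 14)→(6, 20): d=(0,6) right/bottom  bias=-1
  edge (6, 20)→(0, 2): d=(-6,-18) top-left  bias=+0
  edge (0, 2)→(6, 14): d=(6,12) right/bottom  bias=-1
    (0,2)@(1, 5): e=[30,0,6] → X  [on edge]
    (1,2)@(3, 5): e=[18,36,-18] → .
    (0,3)@(1, 7): e=[30,-12,18] → .
    (1,4)@(3, 9): e=[18,12,6] → X
    (2,4)@(5, 9): e=[6,48,-18] → .
    (1,5)@(3, 11): e=[18,0,18] → X  [on edge]
    (2,5)@(5, 11): e=[6,36,-6] → .
    (1,6)@(3, 13): e=[18,-12,30] → .
    (2,6)@(5, 13): e=[6,24,6] → X
    (3,6)@(7, 13): e=[-6,60,-18] → .
    (2,7)@(5, 15): e=[6,12,18] → X
    (3,7)@(7, 15): e=[-6,48,-6] → .
    (2,8)@(5, 17): e=[6,0,30] → X  [on edge]
    (3,11)@(7, 23): e=[-6,0,42] → .  [on edge]
  covered (6 px):
    . . . . . . . . .
    . . . . . . . . .
    X . . . . . . . .
    . . . . . . . . .
    . X . . . . . . .
    . X . . . . . . .
    . . X . . . . . .
    . . X . . . . . .
    . . X . . . . . .
    . . . . . . . . .
    . . . . . . . . .
    . . . . . . . . .
T3:
  2·area = 16  (B↔C swapped to make it positive)
  edge (2, 4)→(1, 2): d=(-1,-2) top-left  bias=+0
  edge (1, 2)→(18, 20): d=(17,18) right/bottom  bias=-1
  edge (18, 20)→(2, 4): d=(-16,-16) top-left  bias=+0
    (0,1)@(1, 3): e=[-1,17,0] → .  [on edge]
    (1,2)@(3, 5): e=[1,15,0] → X  [on edge]
    (2,2)@(5, 5): e=[5,-21,32] → .
    (1,3)@(3, 7): e=[-1,49,-32] → .
    (2,3)@(5, 7): e=[3,13,0] → X  [on edge]
    (3,3)@(7, 7): e=[7,-23,32] → .
    (2,4)@(5, 9): e=[1,47,-32] → .
    (3,4)@(7, 9): e=[5,11,0] → X  [on edge]
    (4,4)@(9, 9): e=[9,-25,32] → .
    (3,5)@(7, 11): e=[3,45,-32] → .
    (4,5)@(9, 11): e=[7,9,0] → X  [on edge]
    (5,5)@(11, 11): e=[11,-27,32] → .
    (5,6)@(11, 13): e=[9,7,0] → X  [on edge]
    (6,7)@(13, 15): e=[11,5,0] → X  [on edge]
    (7,8)@(15, 17): e=[13,3,0] → X  [on edge]
    (8,9)@(17, 19): e=[15,1,0] → X  [on edge]
  covered (8 px):
    . . . . . . . . .
    . . . . . . . . .
    . X . . . . . . .
    . . X . . . . . .
    . . . X . . . . .
    . . . . X . . . .
    . . . . . X . . .
    . . . . . . X . .
    . . . . . . . X .
    . . . . . . . . X
    . . . . . . . . .
    . . . . . . . . .

Z-buffer (winner per pixel, '.' = empty):
  . . . . . . . . .
  . . . 0 . . . . .
  2 3 . 0 . . . . .
  . . 3 0 0 . . . .
  . 2 . 3 0 . . . .
  . 2 . 0 3 0 . . .
  . . 2 0 1 3 0 . .
  . . 2 0 1 1 3 . .
  . . 2 0 1 1 0 3 .
  . . . 1 1 1 . . 3
  . . . . . . . . .
  . . . . . . . . .

Result: 0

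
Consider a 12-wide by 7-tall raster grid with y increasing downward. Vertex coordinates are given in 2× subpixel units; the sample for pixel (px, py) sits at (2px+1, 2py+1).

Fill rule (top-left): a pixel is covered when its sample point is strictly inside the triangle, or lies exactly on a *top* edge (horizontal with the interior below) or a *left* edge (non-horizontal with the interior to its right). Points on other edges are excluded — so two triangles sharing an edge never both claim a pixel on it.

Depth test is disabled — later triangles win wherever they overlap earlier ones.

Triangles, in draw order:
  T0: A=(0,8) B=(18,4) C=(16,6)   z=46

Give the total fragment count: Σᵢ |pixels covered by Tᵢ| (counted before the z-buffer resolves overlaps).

T0:
  2·area = 28
  edge (0, 8)→(18, 4): d=(18,-4) top-left  bias=+0
  edge (18, 4)→(16, 6): d=(-2,2) right/bottom  bias=-1
  edge (16, 6)→(0, 8): d=(-16,2) right/bottom  bias=-1
    (10,0)@(21, 1): e=[-42,0,70] → .  [on edge]
    (9,1)@(19, 3): e=[-14,0,42] → .  [on edge]
    (7,2)@(15, 5): e=[6,4,18] → X
    (8,2)@(17, 5): e=[14,0,14] → .  [on edge]
    (2,3)@(5, 7): e=[2,20,6] → X
    (3,3)@(7, 7): e=[10,16,2] → X
    (4,3)@(9, 7): e=[18,12,-2] → .
    (7,3)@(15, 7): e=[42,0,-14] → .  [on edge]
    (2,4)@(5, 9): e=[38,16,-26] → .
    (3,4)@(7, 9): e=[46,12,-30] → .
    (6,4)@(13, 9): e=[70,0,-42] → .  [on edge]
    (5,5)@(11, 11): e=[98,0,-70] → .  [on edge]
    (4,6)@(9, 13): e=[126,0,-98] → .  [on edge]
  covered (3 px):
    . . . . . . . . . . . .
    . . . . . . . . . . . .
    . . . . . . . X . . . .
    . . X X . . . . . . . .
    . . . . . . . . . . . .
    . . . . . . . . . . . .
    . . . . . . . . . . . .

Final: 3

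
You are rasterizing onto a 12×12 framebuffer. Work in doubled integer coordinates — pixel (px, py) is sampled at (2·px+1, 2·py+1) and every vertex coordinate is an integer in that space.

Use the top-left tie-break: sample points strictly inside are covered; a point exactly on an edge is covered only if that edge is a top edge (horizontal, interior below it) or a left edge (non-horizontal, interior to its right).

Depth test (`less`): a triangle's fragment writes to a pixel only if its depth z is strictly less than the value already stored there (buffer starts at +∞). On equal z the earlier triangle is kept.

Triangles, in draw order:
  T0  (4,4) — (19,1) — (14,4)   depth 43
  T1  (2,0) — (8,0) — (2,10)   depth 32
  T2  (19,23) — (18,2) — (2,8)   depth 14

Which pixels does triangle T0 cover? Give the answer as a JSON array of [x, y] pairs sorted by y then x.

T0:
  2·area = 30
  edge (4, 4)→(19, 1): d=(15,-3) top-left  bias=+0
  edge (19, 1)→(14, 4): d=(-5,3) right/bottom  bias=-1
  edge (14, 4)→(4, 4): d=(-10,0) right/bottom  bias=-1
    (9,0)@(19, 1): e=[0,0,30] → ·  [on edge]
    (4,1)@(9, 3): e=[0,20,10] → #  [on edge]
    (5,1)@(11, 3): e=[6,14,10] → #
    (6,1)@(13, 3): e=[12,8,10] → #
    (7,1)@(15, 3): e=[18,2,10] → #
    (8,1)@(17, 3): e=[24,-4,10] → ·
    (4,2)@(9, 5): e=[30,10,-10] → ·
    (5,2)@(11, 5): e=[36,4,-10] → ·
    (6,2)@(13, 5): e=[42,-2,-10] → ·
    (7,2)@(15, 5): e=[48,-8,-10] → ·
    (4,3)@(9, 7): e=[60,0,-30] → ·  [on edge]
  covered (4 px):
    · · · · · · · · · · · ·
    · · · · # # # # · · · ·
    · · · · · · · · · · · ·
    · · · · · · · · · · · ·
    · · · · · · · · · · · ·
    · · · · · · · · · · · ·
    · · · · · · · · · · · ·
    · · · · · · · · · · · ·
    · · · · · · · · · · · ·
    · · · · · · · · · · · ·
    · · · · · · · · · · · ·
    · · · · · · · · · · · ·
T1:
  2·area = 60
  edge (2, 0)→(8, 0): d=(6,0) top-left  bias=+0
  edge (8, 0)→(2, 10): d=(-6,10) right/bottom  bias=-1
  edge (2, 10)→(2, 0): d=(0,-10) top-left  bias=+0
    (1,0)@(3, 1): e=[6,44,10] → #
    (2,0)@(5, 1): e=[6,24,30] → #
    (3,0)@(7, 1): e=[6,4,50] → #
    (4,0)@(9, 1): e=[6,-16,70] → ·
    (1,1)@(3, 3): e=[18,32,10] → #
    (3,1)@(7, 3): e=[18,-8,50] → ·
    (1,2)@(3, 5): e=[30,20,10] → #
    (2,2)@(5, 5): e=[30,0,30] → ·  [on edge]
    (1,3)@(3, 7): e=[42,8,10] → #
    (2,3)@(5, 7): e=[42,-12,30] → ·
    (1,4)@(3, 9): e=[54,-4,10] → ·
  covered (7 px):
    · # # # · · · · · · · ·
    · # # · · · · · · · · ·
    · # · · · · · · · · · ·
    · # · · · · · · · · · ·
    · · · · · · · · · · · ·
    · · · · · · · · · · · ·
    · · · · · · · · · · · ·
    · · · · · · · · · · · ·
    · · · · · · · · · · · ·
    · · · · · · · · · · · ·
    · · · · · · · · · · · ·
    · · · · · · · · · · · ·
T2:
  2·area = 342  (B↔C swapped to make it positive)
  edge (19, 23)→(2, 8): d=(-17,-15) top-left  bias=+0
  edge (2, 8)→(18, 2): d=(16,-6) top-left  bias=+0
  edge (18, 2)→(19, 23): d=(1,21) right/bottom  bias=-1
    (8,1)@(17, 3): e=[310,10,22] → #
    (9,1)@(19, 3): e=[340,22,-20] → ·
    (5,2)@(11, 5): e=[186,6,150] → #
    (6,2)@(13, 5): e=[216,18,108] → #
    (7,2)@(15, 5): e=[246,30,66] → #
    (9,2)@(19, 5): e=[306,54,-18] → ·
    (2,3)@(5, 7): e=[62,2,278] → #
    (3,3)@(7, 7): e=[92,14,236] → #
    (4,3)@(9, 7): e=[122,26,194] → #
    (9,3)@(19, 7): e=[272,86,-16] → ·
    (2,4)@(5, 9): e=[28,34,280] → #
    (9,4)@(19, 9): e=[238,118,-14] → ·
    (9,11)@(19, 23): e=[0,342,0] → ·  [on edge]
  covered (40 px):
    · · · · · · · · · · · ·
    · · · · · · · · # · · ·
    · · · · · # # # # · · ·
    · · # # # # # # # · · ·
    · · # # # # # # # · · ·
    · · · # # # # # # · · ·
    · · · · # # # # # · · ·
    · · · · · # # # # · · ·
    · · · · · · # # # · · ·
    · · · · · · · # # · · ·
    · · · · · · · · # · · ·
    · · · · · · · · · · · ·

Final: [[4,1],[5,1],[6,1],[7,1]]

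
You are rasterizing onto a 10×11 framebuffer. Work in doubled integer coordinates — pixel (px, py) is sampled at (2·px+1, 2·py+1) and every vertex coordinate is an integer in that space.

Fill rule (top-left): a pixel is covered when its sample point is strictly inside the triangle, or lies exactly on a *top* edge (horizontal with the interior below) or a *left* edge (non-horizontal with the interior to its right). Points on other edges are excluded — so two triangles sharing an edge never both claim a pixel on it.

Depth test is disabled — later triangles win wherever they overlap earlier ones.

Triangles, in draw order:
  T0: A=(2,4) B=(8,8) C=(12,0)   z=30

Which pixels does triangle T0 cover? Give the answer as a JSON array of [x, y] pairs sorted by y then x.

T0:
  2·area = 64  (B↔C swapped to make it positive)
  edge (2, 4)→(12, 0): d=(10,-4) top-left  bias=+0
  edge (12, 0)→(8, 8): d=(-4,8) right/bottom  bias=-1
  edge (8, 8)→(2, 4): d=(-6,-4) top-left  bias=+0
    (5,0)@(11, 1): e=[6,4,54] → #
    (6,0)@(13, 1): e=[14,-12,62] → ·
    (2,1)@(5, 3): e=[2,44,18] → #
    (3,1)@(7, 3): e=[10,28,26] → #
    (4,1)@(9, 3): e=[18,12,34] → #
    (5,1)@(11, 3): e=[26,-4,42] → ·
    (2,2)@(5, 5): e=[22,36,6] → #
    (5,2)@(11, 5): e=[46,-12,30] → ·
    (2,3)@(5, 7): e=[42,28,-6] → ·
    (3,3)@(7, 7): e=[50,12,2] → #
    (4,3)@(9, 7): e=[58,-4,10] → ·
    (3,4)@(7, 9): e=[70,4,-10] → ·
  covered (8 px):
    · · · · · # · · · ·
    · · # # # · · · · ·
    · · # # # · · · · ·
    · · · # · · · · · ·
    · · · · · · · · · ·
    · · · · · · · · · ·
    · · · · · · · · · ·
    · · · · · · · · · ·
    · · · · · · · · · ·
    · · · · · · · · · ·
    · · · · · · · · · ·

Answer: [[5,0],[2,1],[3,1],[4,1],[2,2],[3,2],[4,2],[3,3]]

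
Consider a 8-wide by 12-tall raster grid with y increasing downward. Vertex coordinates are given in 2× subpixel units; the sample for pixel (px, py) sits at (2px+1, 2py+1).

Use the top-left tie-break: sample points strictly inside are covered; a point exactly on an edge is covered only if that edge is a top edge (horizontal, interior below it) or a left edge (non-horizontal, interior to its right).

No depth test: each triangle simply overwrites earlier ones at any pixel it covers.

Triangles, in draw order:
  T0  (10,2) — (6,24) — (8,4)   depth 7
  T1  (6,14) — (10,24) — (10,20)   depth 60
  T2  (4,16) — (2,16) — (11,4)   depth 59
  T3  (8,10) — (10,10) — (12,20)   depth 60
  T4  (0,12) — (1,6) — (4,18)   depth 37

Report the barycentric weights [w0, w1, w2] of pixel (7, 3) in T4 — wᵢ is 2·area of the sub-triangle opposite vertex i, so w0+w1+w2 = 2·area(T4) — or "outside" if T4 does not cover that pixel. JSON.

T0:
  2·area = 36
  edge (10, 2)→(6, 24): d=(-4,22) right/bottom  bias=-1
  edge (6, 24)→(8, 4): d=(2,-20) top-left  bias=+0
  edge (8, 4)→(10, 2): d=(2,-2) top-left  bias=+0
    (5,0)@(11, 1): e=[-18,54,0] → ·  [on edge]
    (4,1)@(9, 3): e=[18,18,0] → #  [on edge]
    (5,1)@(11, 3): e=[-26,58,4] → ·
    (3,2)@(7, 5): e=[54,-18,0] → ·  [on edge]
    (4,2)@(9, 5): e=[10,22,4] → #
    (5,2)@(11, 5): e=[-34,62,8] → ·
    (2,3)@(5, 7): e=[90,-54,0] → ·  [on edge]
    (4,3)@(9, 7): e=[2,26,8] → #
    (5,3)@(11, 7): e=[-42,66,12] → ·
    (1,4)@(3, 9): e=[126,-90,0] → ·  [on edge]
    (4,4)@(9, 9): e=[-6,30,12] → ·
    (0,5)@(1, 11): e=[162,-126,0] → ·  [on edge]
  covered (5 px):
    · · · · · · · ·
    · · · · # · · ·
    · · · · # · · ·
    · · · · # · · ·
    · · · · · · · ·
    · · · · · · · ·
    · · · · · · · ·
    · · · # · · · ·
    · · · # · · · ·
    · · · · · · · ·
    · · · · · · · ·
    · · · · · · · ·
T1:
  2·area = 16  (B↔C swapped to make it positive)
  edge (6, 14)→(10, 20): d=(4,6) right/bottom  bias=-1
  edge (10, 20)→(10, 24): d=(0,4) right/bottom  bias=-1
  edge (10, 24)→(6, 14): d=(-4,-10) top-left  bias=+0
    (4,9)@(9, 19): e=[2,4,10] → #
    (5,9)@(11, 19): e=[-10,-4,30] → ·
    (4,10)@(9, 21): e=[10,4,2] → #
    (5,10)@(11, 21): e=[-2,-4,22] → ·
    (4,11)@(9, 23): e=[18,4,-6] → ·
  covered (2 px):
    · · · · · · · ·
    · · · · · · · ·
    · · · · · · · ·
    · · · · · · · ·
    · · · · · · · ·
    · · · · · · · ·
    · · · · · · · ·
    · · · · · · · ·
    · · · · · · · ·
    · · · · # · · ·
    · · · · # · · ·
    · · · · · · · ·
T2:
  2·area = 24
  edge (4, 16)→(2, 16): d=(-2,0) right/bottom  bias=-1
  edge (2, 16)→(11, 4): d=(9,-12) top-left  bias=+0
  edge (11, 4)→(4, 16): d=(-7,12) right/bottom  bias=-1
    (4,3)@(9, 7): e=[18,3,3] → #
    (5,3)@(11, 7): e=[18,27,-21] → ·
    (4,4)@(9, 9): e=[14,21,-11] → ·
    (2,6)@(5, 13): e=[6,9,9] → #
    (3,6)@(7, 13): e=[6,33,-15] → ·
    (1,7)@(3, 15): e=[2,3,19] → #
    (2,7)@(5, 15): e=[2,27,-5] → ·
    (1,8)@(3, 17): e=[-2,21,5] → ·
  covered (3 px):
    · · · · · · · ·
    · · · · · · · ·
    · · · · · · · ·
    · · · · # · · ·
    · · · · · · · ·
    · · · · · · · ·
    · · # · · · · ·
    · # · · · · · ·
    · · · · · · · ·
    · · · · · · · ·
    · · · · · · · ·
    · · · · · · · ·
T3:
  2·area = 20
  edge (8, 10)→(10, 10): d=(2,0) top-left  bias=+0
  edge (10, 10)→(12, 20): d=(2,10) right/bottom  bias=-1
  edge (12, 20)→(8, 10): d=(-4,-10) top-left  bias=+0
    (4,2)@(9, 5): e=[-10,0,30] → ·  [on edge]
    (4,5)@(9, 11): e=[2,12,6] → #
    (5,5)@(11, 11): e=[2,-8,26] → ·
    (4,6)@(9, 13): e=[6,16,-2] → ·
    (5,7)@(11, 15): e=[10,0,10] → ·  [on edge]
    (5,8)@(11, 17): e=[14,4,2] → #
    (6,8)@(13, 17): e=[14,-16,22] → ·
    (5,9)@(11, 19): e=[18,8,-6] → ·
  covered (2 px):
    · · · · · · · ·
    · · · · · · · ·
    · · · · · · · ·
    · · · · · · · ·
    · · · · · · · ·
    · · · · # · · ·
    · · · · · · · ·
    · · · · · · · ·
    · · · · · # · ·
    · · · · · · · ·
    · · · · · · · ·
    · · · · · · · ·
T4:
  2·area = 30
  edge (0, 12)→(1, 6): d=(1,-6) top-left  bias=+0
  edge (1, 6)→(4, 18): d=(3,12) right/bottom  bias=-1
  edge (4, 18)→(0, 12): d=(-4,-6) top-left  bias=+0
    (0,3)@(1, 7): e=[1,3,26] → #
    (1,3)@(3, 7): e=[13,-21,38] → ·
    (0,4)@(1, 9): e=[3,9,18] → #
    (1,4)@(3, 9): e=[15,-15,30] → ·
    (0,5)@(1, 11): e=[5,15,10] → #
    (1,5)@(3, 11): e=[17,-9,22] → ·
    (0,6)@(1, 13): e=[7,21,2] → #
    (1,6)@(3, 13): e=[19,-3,14] → ·
    (0,7)@(1, 15): e=[9,27,-6] → ·
    (1,7)@(3, 15): e=[21,3,6] → #
    (2,7)@(5, 15): e=[33,-21,18] → ·
    (1,8)@(3, 17): e=[23,9,-2] → ·
  covered (5 px):
    · · · · · · · ·
    · · · · · · · ·
    · · · · · · · ·
    # · · · · · · ·
    # · · · · · · ·
    # · · · · · · ·
    # · · · · · · ·
    · # · · · · · ·
    · · · · · · · ·
    · · · · · · · ·
    · · · · · · · ·
    · · · · · · · ·

Result: "outside"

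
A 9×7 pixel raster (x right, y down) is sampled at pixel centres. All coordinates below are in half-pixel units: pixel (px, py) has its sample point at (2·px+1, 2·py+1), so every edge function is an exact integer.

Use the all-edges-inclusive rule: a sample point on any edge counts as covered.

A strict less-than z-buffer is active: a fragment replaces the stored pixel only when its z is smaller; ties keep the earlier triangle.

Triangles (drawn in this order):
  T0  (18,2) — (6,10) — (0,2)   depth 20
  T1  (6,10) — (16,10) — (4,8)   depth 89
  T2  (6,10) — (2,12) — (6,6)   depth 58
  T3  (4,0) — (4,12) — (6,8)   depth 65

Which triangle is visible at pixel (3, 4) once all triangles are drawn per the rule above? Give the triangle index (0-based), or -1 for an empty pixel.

T0:
  2·area = 144
  edge (18, 2)→(6, 10): d=(-12,8) inclusive
  edge (6, 10)→(0, 2): d=(-6,-8) inclusive
  edge (0, 2)→(18, 2): d=(18,0) inclusive
    (0,1)@(1, 3): e=[124,2,18] → #
    (1,1)@(3, 3): e=[108,18,18] → #
    (2,1)@(5, 3): e=[92,34,18] → #
    (3,1)@(7, 3): e=[76,50,18] → #
    (4,1)@(9, 3): e=[60,66,18] → #
    (5,1)@(11, 3): e=[44,82,18] → #
    (6,1)@(13, 3): e=[28,98,18] → #
    (7,1)@(15, 3): e=[12,114,18] → #
    (8,1)@(17, 3): e=[-4,130,18] → ·
    (0,2)@(1, 5): e=[100,-10,54] → ·
    (1,2)@(3, 5): e=[84,6,54] → #
    (7,2)@(15, 5): e=[-12,102,54] → ·
  covered (18 px):
    · · · · · · · · ·
    # # # # # # # # ·
    · # # # # # # · ·
    · · # # # · · · ·
    · · · # · · · · ·
    · · · · · · · · ·
    · · · · · · · · ·
T1:
  2·area = 20  (B↔C swapped to make it positive)
  edge (6, 10)→(4, 8): d=(-2,-2) inclusive
  edge (4, 8)→(16, 10): d=(12,2) inclusive
  edge (16, 10)→(6, 10): d=(-10,0) inclusive
    (0,2)@(1, 5): e=[0,-30,50] → ·  [on edge]
    (1,3)@(3, 7): e=[0,-10,30] → ·  [on edge]
    (2,4)@(5, 9): e=[0,10,10] → #  [on edge]
    (3,4)@(7, 9): e=[4,6,10] → #
    (4,4)@(9, 9): e=[8,2,10] → #
    (5,4)@(11, 9): e=[12,-2,10] → ·
    (2,5)@(5, 11): e=[-4,34,-10] → ·
    (3,5)@(7, 11): e=[0,30,-10] → ·  [on edge]
    (4,5)@(9, 11): e=[4,26,-10] → ·
    (4,6)@(9, 13): e=[0,50,-30] → ·  [on edge]
  covered (3 px):
    · · · · · · · · ·
    · · · · · · · · ·
    · · · · · · · · ·
    · · · · · · · · ·
    · · # # # · · · ·
    · · · · · · · · ·
    · · · · · · · · ·
T2:
  2·area = 16
  edge (6, 10)→(2, 12): d=(-4,2) inclusive
  edge (2, 12)→(6, 6): d=(4,-6) inclusive
  edge (6, 6)→(6, 10): d=(0,4) inclusive
    (2,4)@(5, 9): e=[6,6,4] → #
    (3,4)@(7, 9): e=[2,18,-4] → ·
    (1,5)@(3, 11): e=[2,2,12] → #
    (2,5)@(5, 11): e=[-2,14,4] → ·
    (1,6)@(3, 13): e=[-6,10,12] → ·
  covered (2 px):
    · · · · · · · · ·
    · · · · · · · · ·
    · · · · · · · · ·
    · · · · · · · · ·
    · · # · · · · · ·
    · # · · · · · · ·
    · · · · · · · · ·
T3:
  2·area = 24  (B↔C swapped to make it positive)
  edge (4, 0)→(6, 8): d=(2,8) inclusive
  edge (6, 8)→(4, 12): d=(-2,4) inclusive
  edge (4, 12)→(4, 0): d=(0,-12) inclusive
    (2,2)@(5, 5): e=[2,10,12] → #
    (3,2)@(7, 5): e=[-14,2,36] → ·
    (2,3)@(5, 7): e=[6,6,12] → #
    (3,3)@(7, 7): e=[-10,-2,36] → ·
    (2,4)@(5, 9): e=[10,2,12] → #
    (3,4)@(7, 9): e=[-6,-6,36] → ·
    (2,5)@(5, 11): e=[14,-2,12] → ·
  covered (3 px):
    · · · · · · · · ·
    · · · · · · · · ·
    · · # · · · · · ·
    · · # · · · · · ·
    · · # · · · · · ·
    · · · · · · · · ·
    · · · · · · · · ·

Z-buffer (winner per pixel, '.' = empty):
  . . . . . . . . .
  0 0 0 0 0 0 0 0 .
  . 0 0 0 0 0 0 . .
  . . 0 0 0 . . . .
  . . 2 0 1 . . . .
  . 2 . . . . . . .
  . . . . . . . . .

Result: 0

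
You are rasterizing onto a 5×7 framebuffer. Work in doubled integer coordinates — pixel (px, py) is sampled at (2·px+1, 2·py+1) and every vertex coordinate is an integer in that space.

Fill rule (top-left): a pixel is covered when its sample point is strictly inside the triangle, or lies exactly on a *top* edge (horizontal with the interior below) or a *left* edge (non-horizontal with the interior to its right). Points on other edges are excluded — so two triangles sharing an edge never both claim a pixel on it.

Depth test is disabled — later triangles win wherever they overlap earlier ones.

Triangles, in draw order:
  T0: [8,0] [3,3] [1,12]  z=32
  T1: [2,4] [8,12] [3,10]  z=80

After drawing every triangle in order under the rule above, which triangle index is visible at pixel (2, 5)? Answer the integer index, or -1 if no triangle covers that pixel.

T0:
  2·area = 39  (B↔C swapped to make it positive)
  edge (8, 0)→(1, 12): d=(-7,12) right/bottom  bias=-1
  edge (1, 12)→(3, 3): d=(2,-9) top-left  bias=+0
  edge (3, 3)→(8, 0): d=(5,-3) top-left  bias=+0
    (3,0)@(7, 1): e=[5,32,2] → #
    (4,0)@(9, 1): e=[-19,50,8] → ·
    (1,1)@(3, 3): e=[39,0,0] → #  [on edge]
    (2,1)@(5, 3): e=[15,18,6] → #
    (3,1)@(7, 3): e=[-9,36,12] → ·
    (1,2)@(3, 5): e=[25,4,10] → #
    (3,2)@(7, 5): e=[-23,40,22] → ·
    (1,3)@(3, 7): e=[11,8,20] → #
    (2,3)@(5, 7): e=[-13,26,26] → ·
    (1,4)@(3, 9): e=[-3,12,30] → ·
  covered (6 px):
    · · · # ·
    · # # · ·
    · # # · ·
    · # · · ·
    · · · · ·
    · · · · ·
    · · · · ·
T1:
  2·area = 28
  edge (2, 4)→(8, 12): d=(6,8) right/bottom  bias=-1
  edge (8, 12)→(3, 10): d=(-5,-2) top-left  bias=+0
  edge (3, 10)→(2, 4): d=(-1,-6) top-left  bias=+0
    (1,3)@(3, 7): e=[10,15,3] → #
    (2,3)@(5, 7): e=[-6,19,15] → ·
    (1,4)@(3, 9): e=[22,5,1] → #
    (2,4)@(5, 9): e=[6,9,13] → #
    (3,4)@(7, 9): e=[-10,13,25] → ·
    (1,5)@(3, 11): e=[34,-5,-1] → ·
    (2,5)@(5, 11): e=[18,-1,11] → ·
    (3,5)@(7, 11): e=[2,3,23] → #
    (4,5)@(9, 11): e=[-14,7,35] → ·
    (3,6)@(7, 13): e=[14,-7,21] → ·
  covered (4 px):
    · · · · ·
    · · · · ·
    · · · · ·
    · # · · ·
    · # # · ·
    · · · # ·
    · · · · ·

Z-buffer (winner per pixel, '.' = empty):
  . . . 0 .
  . 0 0 . .
  . 0 0 . .
  . 1 . . .
  . 1 1 . .
  . . . 1 .
  . . . . .

Result: -1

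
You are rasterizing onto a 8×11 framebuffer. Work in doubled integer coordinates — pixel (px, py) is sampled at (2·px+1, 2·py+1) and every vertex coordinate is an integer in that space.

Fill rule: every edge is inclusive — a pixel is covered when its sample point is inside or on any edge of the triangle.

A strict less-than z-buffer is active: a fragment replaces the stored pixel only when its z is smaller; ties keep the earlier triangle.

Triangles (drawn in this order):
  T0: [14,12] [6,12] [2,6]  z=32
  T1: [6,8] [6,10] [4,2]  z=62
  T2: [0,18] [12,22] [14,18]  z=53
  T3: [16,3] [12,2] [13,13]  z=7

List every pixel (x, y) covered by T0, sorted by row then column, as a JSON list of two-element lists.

T0:
  2·area = 48
  edge (14, 12)→(6, 12): d=(-8,0) inclusive
  edge (6, 12)→(2, 6): d=(-4,-6) inclusive
  edge (2, 6)→(14, 12): d=(12,6) inclusive
    (1,3)@(3, 7): e=[40,2,6] → X
    (2,3)@(5, 7): e=[40,14,-6] → .
    (1,4)@(3, 9): e=[24,-6,30] → .
    (2,4)@(5, 9): e=[24,6,18] → X
    (3,4)@(7, 9): e=[24,18,6] → X
    (4,4)@(9, 9): e=[24,30,-6] → .
    (2,5)@(5, 11): e=[8,-2,42] → .
    (3,5)@(7, 11): e=[8,10,30] → X
    (4,5)@(9, 11): e=[8,22,18] → X
    (5,5)@(11, 11): e=[8,34,6] → X
    (6,5)@(13, 11): e=[8,46,-6] → .
    (3,6)@(7, 13): e=[-8,2,54] → .
  covered (6 px):
    . . . . . . . .
    . . . . . . . .
    . . . . . . . .
    . X . . . . . .
    . . X X . . . .
    . . . X X X . .
    . . . . . . . .
    . . . . . . . .
    . . . . . . . .
    . . . . . . . .
    . . . . . . . .
T1:
  2·area = 4
  edge (6, 8)→(6, 10): d=(0,2) inclusive
  edge (6, 10)→(4, 2): d=(-2,-8) inclusive
  edge (4, 2)→(6, 8): d=(2,6) inclusive
    (2,2)@(5, 5): e=[2,2,0] → X  [on edge]
    (3,2)@(7, 5): e=[-2,18,-12] → .
    (2,3)@(5, 7): e=[2,-2,4] → .
    (3,5)@(7, 11): e=[-2,6,0] → .  [on edge]
    (4,8)@(9, 17): e=[-6,10,0] → .  [on edge]
  covered (1 px):
    . . . . . . . .
    . . . . . . . .
    . . X . . . . .
    . . . . . . . .
    . . . . . . . .
    . . . . . . . .
    . . . . . . . .
    . . . . . . . .
    . . . . . . . .
    . . . . . . . .
    . . . . . . . .
T2:
  2·area = 56  (B↔C swapped to make it positive)
  edge (0, 18)→(14, 18): d=(14,0) inclusive
  edge (14, 18)→(12, 22): d=(-2,4) inclusive
  edge (12, 22)→(0, 18): d=(-12,-4) inclusive
    (1,9)@(3, 19): e=[14,42,0] → X  [on edge]
    (2,9)@(5, 19): e=[14,34,8] → X
    (3,9)@(7, 19): e=[14,26,16] → X
    (4,9)@(9, 19): e=[14,18,24] → X
    (5,9)@(11, 19): e=[14,10,32] → X
    (6,9)@(13, 19): e=[14,2,40] → X
    (7,9)@(15, 19): e=[14,-6,48] → .
    (1,10)@(3, 21): e=[42,38,-24] → .
    (2,10)@(5, 21): e=[42,30,-16] → .
    (3,10)@(7, 21): e=[42,22,-8] → .
    (4,10)@(9, 21): e=[42,14,0] → X  [on edge]
    (6,10)@(13, 21): e=[42,-2,16] → .
  covered (8 px):
    . . . . . . . .
    . . . . . . . .
    . . . . . . . .
    . . . . . . . .
    . . . . . . . .
    . . . . . . . .
    . . . . . . . .
    . . . . . . . .
    . . . . . . . .
    . X X X X X X .
    . . . . X X . .
T3:
  2·area = 43  (B↔C swapped to make it positive)
  edge (16, 3)→(13, 13): d=(-3,10) inclusive
  edge (13, 13)→(12, 2): d=(-1,-11) inclusive
  edge (12, 2)→(16, 3): d=(4,1) inclusive
    (6,1)@(13, 3): e=[30,10,3] → X
    (7,1)@(15, 3): e=[10,32,1] → X
    (6,2)@(13, 5): e=[24,8,11] → X
    (6,3)@(13, 7): e=[18,6,19] → X
    (7,3)@(15, 7): e=[-2,28,17] → .
    (6,4)@(13, 9): e=[12,4,27] → X
    (7,4)@(15, 9): e=[-8,26,25] → .
    (6,5)@(13, 11): e=[6,2,35] → X
    (7,5)@(15, 11): e=[-14,24,33] → .
    (6,6)@(13, 13): e=[0,0,43] → X  [on edge]
    (7,6)@(15, 13): e=[-20,22,41] → .
    (6,7)@(13, 15): e=[-6,-2,51] → .
  covered (8 px):
    . . . . . . . .
    . . . . . . X X
    . . . . . . X X
    . . . . . . X .
    . . . . . . X .
    . . . . . . X .
    . . . . . . X .
    . . . . . . . .
    . . . . . . . .
    . . . . . . . .
    . . . . . . . .

Final: [[1,3],[2,4],[3,4],[3,5],[4,5],[5,5]]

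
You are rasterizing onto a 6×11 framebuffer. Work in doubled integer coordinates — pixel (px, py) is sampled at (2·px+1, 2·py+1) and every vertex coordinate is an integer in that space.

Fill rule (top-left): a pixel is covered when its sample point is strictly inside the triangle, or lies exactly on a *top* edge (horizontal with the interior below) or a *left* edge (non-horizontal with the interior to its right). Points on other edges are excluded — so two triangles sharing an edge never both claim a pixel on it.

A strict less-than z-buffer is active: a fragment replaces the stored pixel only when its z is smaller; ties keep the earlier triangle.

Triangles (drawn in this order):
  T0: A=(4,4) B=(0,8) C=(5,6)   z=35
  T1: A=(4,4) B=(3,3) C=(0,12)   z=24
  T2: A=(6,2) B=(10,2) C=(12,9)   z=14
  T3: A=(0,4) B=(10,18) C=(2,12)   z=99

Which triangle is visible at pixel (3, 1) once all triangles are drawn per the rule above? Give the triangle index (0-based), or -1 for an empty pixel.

T0:
  2·area = 12  (B↔C swapped to make it positive)
  edge (4, 4)→(5, 6): d=(1,2) right/bottom  bias=-1
  edge (5, 6)→(0, 8): d=(-5,2) right/bottom  bias=-1
  edge (0, 8)→(4, 4): d=(4,-4) top-left  bias=+0
    (3,0)@(7, 1): e=[-9,21,0] → .  [on edge]
    (2,1)@(5, 3): e=[-3,15,0] → .  [on edge]
    (1,2)@(3, 5): e=[3,9,0] → X  [on edge]
    (2,2)@(5, 5): e=[-1,5,8] → .
    (0,3)@(1, 7): e=[9,3,0] → X  [on edge]
    (1,3)@(3, 7): e=[5,-1,8] → .
    (0,4)@(1, 9): e=[11,-7,8] → .
  covered (2 px):
    . . . . . .
    . . . . . .
    . X . . . .
    X . . . . .
    . . . . . .
    . . . . . .
    . . . . . .
    . . . . . .
    . . . . . .
    . . . . . .
    . . . . . .
T1:
  2·area = 12  (B↔C swapped to make it positive)
  edge (4, 4)→(0, 12): d=(-4,8) right/bottom  bias=-1
  edge (0, 12)→(3, 3): d=(3,-9) top-left  bias=+0
  edge (3, 3)→(4, 4): d=(1,1) right/bottom  bias=-1
    (0,0)@(1, 1): e=[36,-24,0] → .  [on edge]
    (1,1)@(3, 3): e=[12,0,0] → .  [on edge]
    (1,2)@(3, 5): e=[4,6,2] → X
    (2,2)@(5, 5): e=[-12,24,0] → .  [on edge]
    (1,3)@(3, 7): e=[-4,12,4] → .
    (3,3)@(7, 7): e=[-36,48,0] → .  [on edge]
    (0,4)@(1, 9): e=[4,0,8] → X  [on edge]
    (1,4)@(3, 9): e=[-12,18,6] → .
    (4,4)@(9, 9): e=[-60,72,0] → .  [on edge]
    (0,5)@(1, 11): e=[-4,6,10] → .
    (5,5)@(11, 11): e=[-84,96,0] → .  [on edge]
  covered (2 px):
    . . . . . .
    . . . . . .
    . X . . . .
    . . . . . .
    X . . . . .
    . . . . . .
    . . . . . .
    . . . . . .
    . . . . . .
    . . . . . .
    . . . . . .
T2:
  2·area = 28
  edge (6, 2)→(10, 2): d=(4,0) top-left  bias=+0
  edge (10, 2)→(12, 9): d=(2,7) right/bottom  bias=-1
  edge (12, 9)→(6, 2): d=(-6,-7) top-left  bias=+0
    (3,1)@(7, 3): e=[4,23,1] → X
    (4,1)@(9, 3): e=[4,9,15] → X
    (5,1)@(11, 3): e=[4,-5,29] → .
    (3,2)@(7, 5): e=[12,27,-11] → .
    (4,2)@(9, 5): e=[12,13,3] → X
    (5,2)@(11, 5): e=[12,-1,17] → .
    (4,3)@(9, 7): e=[20,17,-9] → .
    (5,3)@(11, 7): e=[20,3,5] → X
    (5,4)@(11, 9): e=[28,7,-7] → .
  covered (4 px):
    . . . . . .
    . . . X X .
    . . . . X .
    . . . . . X
    . . . . . .
    . . . . . .
    . . . . . .
    . . . . . .
    . . . . . .
    . . . . . .
    . . . . . .
T3:
  2·area = 52
  edge (0, 4)→(10, 18): d=(10,14) right/bottom  bias=-1
  edge (10, 18)→(2, 12): d=(-8,-6) top-left  bias=+0
  edge (2, 12)→(0, 4): d=(-2,-8) top-left  bias=+0
    (0,3)@(1, 7): e=[16,34,2] → X
    (1,3)@(3, 7): e=[-12,46,18] → .
    (0,4)@(1, 9): e=[36,18,-2] → .
    (1,4)@(3, 9): e=[8,30,14] → X
    (2,4)@(5, 9): e=[-20,42,30] → .
    (1,5)@(3, 11): e=[28,14,10] → X
    (2,5)@(5, 11): e=[0,26,26] → .  [on edge]
    (1,6)@(3, 13): e=[48,-2,6] → .
    (2,6)@(5, 13): e=[20,10,22] → X
    (3,6)@(7, 13): e=[-8,22,38] → .
    (2,7)@(5, 15): e=[40,-6,18] → .
    (3,7)@(7, 15): e=[12,6,34] → X
  covered (6 px):
    . . . . . .
    . . . . . .
    . . . . . .
    X . . . . .
    . X . . . .
    . X . . . .
    . . X . . .
    . . . X . .
    . . . . X .
    . . . . . .
    . . . . . .

Z-buffer (winner per pixel, '.' = empty):
  . . . . . .
  . . . 2 2 .
  . 1 . . 2 .
  0 . . . . 2
  1 3 . . . .
  . 3 . . . .
  . . 3 . . .
  . . . 3 . .
  . . . . 3 .
  . . . . . .
  . . . . . .

Final: 2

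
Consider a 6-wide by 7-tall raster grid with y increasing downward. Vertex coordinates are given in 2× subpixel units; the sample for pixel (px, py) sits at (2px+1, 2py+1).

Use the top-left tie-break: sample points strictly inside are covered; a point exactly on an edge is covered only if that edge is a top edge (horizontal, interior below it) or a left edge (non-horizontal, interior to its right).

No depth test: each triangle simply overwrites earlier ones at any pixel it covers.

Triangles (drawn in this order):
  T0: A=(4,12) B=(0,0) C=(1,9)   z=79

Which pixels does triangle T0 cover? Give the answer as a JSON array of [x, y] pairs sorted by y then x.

T0:
  2·area = 24  (B↔C swapped to make it positive)
  edge (4, 12)→(1, 9): d=(-3,-3) top-left  bias=+0
  edge (1, 9)→(0, 0): d=(-1,-9) top-left  bias=+0
  edge (0, 0)→(4, 12): d=(4,12) right/bottom  bias=-1
    (0,1)@(1, 3): e=[18,6,0] → .  [on edge]
    (0,2)@(1, 5): e=[12,4,8] → X
    (1,2)@(3, 5): e=[18,22,-16] → .
    (0,3)@(1, 7): e=[6,2,16] → X
    (1,3)@(3, 7): e=[12,20,-8] → .
    (0,4)@(1, 9): e=[0,0,24] → X  [on edge]
    (1,4)@(3, 9): e=[6,18,0] → .  [on edge]
    (0,5)@(1, 11): e=[-6,-2,32] → .
    (1,5)@(3, 11): e=[0,16,8] → X  [on edge]
    (2,5)@(5, 11): e=[6,34,-16] → .
    (1,6)@(3, 13): e=[-6,14,16] → .
    (2,6)@(5, 13): e=[0,32,-8] → .  [on edge]
  covered (4 px):
    . . . . . .
    . . . . . .
    X . . . . .
    X . . . . .
    X . . . . .
    . X . . . .
    . . . . . .

Final: [[0,2],[0,3],[0,4],[1,5]]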